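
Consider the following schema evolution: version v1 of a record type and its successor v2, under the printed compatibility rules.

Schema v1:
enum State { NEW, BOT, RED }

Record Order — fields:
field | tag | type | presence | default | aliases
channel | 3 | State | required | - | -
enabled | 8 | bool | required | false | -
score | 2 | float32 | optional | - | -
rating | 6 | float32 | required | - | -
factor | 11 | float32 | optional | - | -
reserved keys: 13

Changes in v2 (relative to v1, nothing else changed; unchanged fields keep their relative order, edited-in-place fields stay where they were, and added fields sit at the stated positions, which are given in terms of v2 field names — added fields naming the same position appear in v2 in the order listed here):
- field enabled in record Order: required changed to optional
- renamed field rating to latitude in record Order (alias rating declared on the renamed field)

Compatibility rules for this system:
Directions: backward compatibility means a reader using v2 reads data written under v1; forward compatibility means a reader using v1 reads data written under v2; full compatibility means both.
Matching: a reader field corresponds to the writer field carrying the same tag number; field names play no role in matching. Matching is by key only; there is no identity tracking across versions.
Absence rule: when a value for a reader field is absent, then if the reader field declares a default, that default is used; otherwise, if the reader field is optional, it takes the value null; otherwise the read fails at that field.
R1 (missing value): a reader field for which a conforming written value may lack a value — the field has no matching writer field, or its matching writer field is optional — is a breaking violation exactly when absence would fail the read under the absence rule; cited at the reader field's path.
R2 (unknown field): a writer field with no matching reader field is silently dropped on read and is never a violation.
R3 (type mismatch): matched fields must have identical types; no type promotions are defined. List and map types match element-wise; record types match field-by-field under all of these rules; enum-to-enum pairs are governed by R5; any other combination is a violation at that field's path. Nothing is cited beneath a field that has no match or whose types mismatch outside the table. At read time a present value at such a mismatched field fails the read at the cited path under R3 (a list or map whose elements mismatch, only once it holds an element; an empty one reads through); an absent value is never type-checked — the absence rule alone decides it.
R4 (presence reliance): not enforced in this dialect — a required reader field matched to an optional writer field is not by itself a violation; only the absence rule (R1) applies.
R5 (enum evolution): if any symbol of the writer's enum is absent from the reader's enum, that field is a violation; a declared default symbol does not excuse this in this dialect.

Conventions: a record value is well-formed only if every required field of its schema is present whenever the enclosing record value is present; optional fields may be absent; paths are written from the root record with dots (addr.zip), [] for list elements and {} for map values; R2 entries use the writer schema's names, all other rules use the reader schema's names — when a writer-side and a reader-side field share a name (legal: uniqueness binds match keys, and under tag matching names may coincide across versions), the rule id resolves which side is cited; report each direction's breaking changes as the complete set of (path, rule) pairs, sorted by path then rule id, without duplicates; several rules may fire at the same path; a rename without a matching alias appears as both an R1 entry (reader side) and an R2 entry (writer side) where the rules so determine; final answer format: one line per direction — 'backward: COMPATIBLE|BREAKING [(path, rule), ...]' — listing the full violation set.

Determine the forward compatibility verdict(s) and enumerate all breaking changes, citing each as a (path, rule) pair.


in Order below, arrows point writer -> reader
forward on Order — v1 reading data written by v2:
  channel: paired with writer channel (State -> State; writer required)
  enabled: paired with writer enabled (bool -> bool; writer optional)
  score: paired with writer score (float32 -> float32; writer optional)
  rating: paired with writer latitude (float32 -> float32; writer required)
  factor: paired with writer factor (float32 -> float32; writer optional)
  => forward: COMPATIBLE
checking off the Order differences that do not matter here:
  field enabled in record Order: required changed to optional -> no rule fires on it in Order's dialect; the asked verdict holds
  renamed field rating to latitude in record Order (alias rating declared on the renamed field) -> no rule fires on it in Order's dialect; the asked verdict holds

forward: COMPATIBLE []


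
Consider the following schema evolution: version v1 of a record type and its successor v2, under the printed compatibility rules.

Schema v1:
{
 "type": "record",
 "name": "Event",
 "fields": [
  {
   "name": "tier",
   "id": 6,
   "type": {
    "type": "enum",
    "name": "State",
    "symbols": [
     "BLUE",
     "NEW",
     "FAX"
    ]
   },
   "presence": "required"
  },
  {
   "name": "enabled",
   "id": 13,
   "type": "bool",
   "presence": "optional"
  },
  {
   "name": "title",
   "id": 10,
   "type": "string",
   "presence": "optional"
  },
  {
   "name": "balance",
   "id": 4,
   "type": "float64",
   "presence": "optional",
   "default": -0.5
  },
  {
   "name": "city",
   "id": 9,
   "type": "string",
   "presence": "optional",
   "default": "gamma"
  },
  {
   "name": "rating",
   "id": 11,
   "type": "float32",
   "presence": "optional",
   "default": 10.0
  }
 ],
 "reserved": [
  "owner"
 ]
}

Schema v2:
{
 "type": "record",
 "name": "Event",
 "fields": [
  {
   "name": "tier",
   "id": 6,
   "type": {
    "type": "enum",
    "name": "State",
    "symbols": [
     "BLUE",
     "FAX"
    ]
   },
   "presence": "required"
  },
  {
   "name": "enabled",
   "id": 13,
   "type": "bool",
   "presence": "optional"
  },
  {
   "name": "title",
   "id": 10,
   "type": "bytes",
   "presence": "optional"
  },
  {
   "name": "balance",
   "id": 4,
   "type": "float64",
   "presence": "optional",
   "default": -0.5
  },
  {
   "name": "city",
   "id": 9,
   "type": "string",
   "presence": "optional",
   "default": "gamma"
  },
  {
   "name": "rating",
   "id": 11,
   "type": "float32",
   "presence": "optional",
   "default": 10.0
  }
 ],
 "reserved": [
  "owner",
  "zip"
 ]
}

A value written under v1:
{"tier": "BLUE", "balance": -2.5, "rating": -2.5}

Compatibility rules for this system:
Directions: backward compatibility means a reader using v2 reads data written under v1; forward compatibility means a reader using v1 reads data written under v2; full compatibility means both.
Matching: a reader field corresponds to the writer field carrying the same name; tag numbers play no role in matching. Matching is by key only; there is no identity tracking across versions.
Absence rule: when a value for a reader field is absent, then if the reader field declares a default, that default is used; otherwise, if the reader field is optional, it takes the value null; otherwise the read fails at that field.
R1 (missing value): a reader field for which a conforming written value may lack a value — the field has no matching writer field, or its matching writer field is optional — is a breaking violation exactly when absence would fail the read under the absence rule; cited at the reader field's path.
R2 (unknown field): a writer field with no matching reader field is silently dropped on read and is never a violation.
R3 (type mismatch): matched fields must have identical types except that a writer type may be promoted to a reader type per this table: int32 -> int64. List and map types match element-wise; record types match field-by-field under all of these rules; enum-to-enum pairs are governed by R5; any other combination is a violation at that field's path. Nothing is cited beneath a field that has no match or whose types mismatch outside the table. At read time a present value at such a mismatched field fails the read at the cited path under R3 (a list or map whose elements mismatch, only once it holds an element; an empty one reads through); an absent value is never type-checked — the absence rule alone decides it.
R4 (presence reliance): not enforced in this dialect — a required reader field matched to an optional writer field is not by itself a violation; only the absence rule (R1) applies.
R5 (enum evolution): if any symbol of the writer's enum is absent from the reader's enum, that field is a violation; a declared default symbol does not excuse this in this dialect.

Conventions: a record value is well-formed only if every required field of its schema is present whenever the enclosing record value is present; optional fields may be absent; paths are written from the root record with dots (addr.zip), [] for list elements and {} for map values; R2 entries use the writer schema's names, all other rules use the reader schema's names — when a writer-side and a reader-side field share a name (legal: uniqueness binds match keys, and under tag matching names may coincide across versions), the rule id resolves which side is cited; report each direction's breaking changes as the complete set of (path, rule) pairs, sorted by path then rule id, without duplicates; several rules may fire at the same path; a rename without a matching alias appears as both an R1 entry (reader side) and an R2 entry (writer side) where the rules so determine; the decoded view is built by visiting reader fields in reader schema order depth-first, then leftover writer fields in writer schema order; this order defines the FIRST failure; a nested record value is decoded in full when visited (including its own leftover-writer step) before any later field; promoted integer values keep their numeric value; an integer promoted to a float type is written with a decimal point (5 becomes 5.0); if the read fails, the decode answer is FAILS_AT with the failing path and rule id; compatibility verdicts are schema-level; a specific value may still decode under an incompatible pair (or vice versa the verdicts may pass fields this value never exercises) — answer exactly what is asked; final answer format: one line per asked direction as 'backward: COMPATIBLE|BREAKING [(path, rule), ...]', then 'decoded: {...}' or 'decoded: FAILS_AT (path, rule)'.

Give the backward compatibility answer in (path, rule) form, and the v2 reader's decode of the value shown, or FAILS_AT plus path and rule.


backward: BREAKING [(tier, R5), (title, R3)]; decoded: {"tier": "BLUE", "enabled": null, "title": null, "balance": -2.5, "city": "gamma", "rating": -2.5}

in Event below, arrows point writer -> reader
backward on Event — v2 reading data written by v1:
  tier: State -> State, writer required; from tier
  enabled: bool -> bool, writer optional; from enabled
  title: string -> bytes, writer optional; from title
  balance: float64 -> float64, writer optional; from balance
  city: string -> string, writer optional; from city
  rating: float32 -> float32, writer optional; from rating
  violation R5 at tier
  violation R3 at title
  backward on Event therefore BREAKING (2)
decoding the Event value with the v2 reader:
  tier := "BLUE"
  enabled := null (absent, optional -> null)
  title := null (absent, optional -> null)
  balance := -2.5
  city := "gamma" (absent -> default)
  rating := -2.5
  => decoded: {"tier": "BLUE", "enabled": null, "title": null, "balance": -2.5, "city": "gamma", "rating": -2.5}


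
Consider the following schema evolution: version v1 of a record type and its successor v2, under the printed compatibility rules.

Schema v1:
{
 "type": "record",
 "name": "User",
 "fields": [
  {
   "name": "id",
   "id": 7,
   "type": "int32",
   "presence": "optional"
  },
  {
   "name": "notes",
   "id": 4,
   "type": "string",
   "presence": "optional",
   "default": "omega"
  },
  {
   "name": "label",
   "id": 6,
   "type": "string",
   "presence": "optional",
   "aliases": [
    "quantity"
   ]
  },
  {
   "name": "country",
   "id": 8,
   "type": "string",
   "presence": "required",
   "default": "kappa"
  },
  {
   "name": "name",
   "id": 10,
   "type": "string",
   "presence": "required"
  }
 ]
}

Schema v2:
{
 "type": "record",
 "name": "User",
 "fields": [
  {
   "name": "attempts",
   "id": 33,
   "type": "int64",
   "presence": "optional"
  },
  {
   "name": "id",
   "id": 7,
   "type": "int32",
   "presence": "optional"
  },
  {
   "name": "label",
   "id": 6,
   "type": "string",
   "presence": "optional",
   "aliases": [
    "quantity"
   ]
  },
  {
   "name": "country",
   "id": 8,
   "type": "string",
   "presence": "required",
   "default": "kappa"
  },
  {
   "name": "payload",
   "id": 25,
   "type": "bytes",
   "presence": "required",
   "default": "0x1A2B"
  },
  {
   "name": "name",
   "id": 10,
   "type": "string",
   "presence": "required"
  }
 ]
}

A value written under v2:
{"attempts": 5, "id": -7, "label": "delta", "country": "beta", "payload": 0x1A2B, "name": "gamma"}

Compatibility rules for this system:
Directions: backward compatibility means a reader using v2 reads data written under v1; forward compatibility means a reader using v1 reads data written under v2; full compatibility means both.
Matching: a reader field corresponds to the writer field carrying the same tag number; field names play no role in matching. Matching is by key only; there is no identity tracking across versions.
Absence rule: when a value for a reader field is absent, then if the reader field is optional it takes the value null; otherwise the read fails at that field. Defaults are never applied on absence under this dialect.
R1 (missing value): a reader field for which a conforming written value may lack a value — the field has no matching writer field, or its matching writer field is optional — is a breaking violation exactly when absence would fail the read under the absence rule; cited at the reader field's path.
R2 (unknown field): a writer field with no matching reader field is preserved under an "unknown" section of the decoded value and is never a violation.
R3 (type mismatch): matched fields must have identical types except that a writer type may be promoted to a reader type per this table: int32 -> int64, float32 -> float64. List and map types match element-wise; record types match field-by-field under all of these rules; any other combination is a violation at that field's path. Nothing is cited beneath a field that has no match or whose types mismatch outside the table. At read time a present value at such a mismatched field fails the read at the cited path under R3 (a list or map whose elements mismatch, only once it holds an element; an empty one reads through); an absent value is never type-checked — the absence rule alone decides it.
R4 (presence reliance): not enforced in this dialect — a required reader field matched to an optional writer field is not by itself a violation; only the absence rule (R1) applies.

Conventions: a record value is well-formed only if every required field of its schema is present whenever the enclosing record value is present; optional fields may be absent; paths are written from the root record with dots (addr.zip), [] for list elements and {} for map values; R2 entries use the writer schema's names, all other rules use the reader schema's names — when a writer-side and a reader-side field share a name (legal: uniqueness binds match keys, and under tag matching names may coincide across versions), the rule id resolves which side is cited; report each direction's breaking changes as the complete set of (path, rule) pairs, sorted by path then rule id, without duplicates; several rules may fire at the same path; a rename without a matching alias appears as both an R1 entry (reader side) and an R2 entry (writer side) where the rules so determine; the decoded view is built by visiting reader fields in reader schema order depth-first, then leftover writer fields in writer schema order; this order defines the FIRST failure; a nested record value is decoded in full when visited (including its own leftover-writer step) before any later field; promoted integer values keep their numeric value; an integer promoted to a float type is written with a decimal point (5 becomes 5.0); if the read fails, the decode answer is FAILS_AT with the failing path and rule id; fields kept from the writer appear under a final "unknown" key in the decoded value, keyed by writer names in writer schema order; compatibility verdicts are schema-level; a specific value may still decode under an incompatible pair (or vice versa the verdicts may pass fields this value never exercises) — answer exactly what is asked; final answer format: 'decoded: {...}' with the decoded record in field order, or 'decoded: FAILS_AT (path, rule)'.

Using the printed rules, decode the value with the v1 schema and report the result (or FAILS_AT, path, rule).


decoded: {"id": -7, "notes": null, "label": "delta", "country": "beta", "name": "gamma", "unknown": {"attempts": 5, "payload": 0x1A2B}}

each type pair in User: writer, then reader
decode (reader v1):
  id := -7
  notes := null (absent, optional -> null)
  label := "delta"
  country := "beta"
  name := "gamma"
  writer attempts: kept under "unknown"
  writer payload: kept under "unknown"
  => decoded: {"id": -7, "notes": null, "label": "delta", "country": "beta", "name": "gamma", "unknown": {"attempts": 5, "payload": 0x1A2B}}
remaining User differences; none change what is asked:
  removed field notes from record User -> no rule fires on it and the decoded User view is identical with or without it


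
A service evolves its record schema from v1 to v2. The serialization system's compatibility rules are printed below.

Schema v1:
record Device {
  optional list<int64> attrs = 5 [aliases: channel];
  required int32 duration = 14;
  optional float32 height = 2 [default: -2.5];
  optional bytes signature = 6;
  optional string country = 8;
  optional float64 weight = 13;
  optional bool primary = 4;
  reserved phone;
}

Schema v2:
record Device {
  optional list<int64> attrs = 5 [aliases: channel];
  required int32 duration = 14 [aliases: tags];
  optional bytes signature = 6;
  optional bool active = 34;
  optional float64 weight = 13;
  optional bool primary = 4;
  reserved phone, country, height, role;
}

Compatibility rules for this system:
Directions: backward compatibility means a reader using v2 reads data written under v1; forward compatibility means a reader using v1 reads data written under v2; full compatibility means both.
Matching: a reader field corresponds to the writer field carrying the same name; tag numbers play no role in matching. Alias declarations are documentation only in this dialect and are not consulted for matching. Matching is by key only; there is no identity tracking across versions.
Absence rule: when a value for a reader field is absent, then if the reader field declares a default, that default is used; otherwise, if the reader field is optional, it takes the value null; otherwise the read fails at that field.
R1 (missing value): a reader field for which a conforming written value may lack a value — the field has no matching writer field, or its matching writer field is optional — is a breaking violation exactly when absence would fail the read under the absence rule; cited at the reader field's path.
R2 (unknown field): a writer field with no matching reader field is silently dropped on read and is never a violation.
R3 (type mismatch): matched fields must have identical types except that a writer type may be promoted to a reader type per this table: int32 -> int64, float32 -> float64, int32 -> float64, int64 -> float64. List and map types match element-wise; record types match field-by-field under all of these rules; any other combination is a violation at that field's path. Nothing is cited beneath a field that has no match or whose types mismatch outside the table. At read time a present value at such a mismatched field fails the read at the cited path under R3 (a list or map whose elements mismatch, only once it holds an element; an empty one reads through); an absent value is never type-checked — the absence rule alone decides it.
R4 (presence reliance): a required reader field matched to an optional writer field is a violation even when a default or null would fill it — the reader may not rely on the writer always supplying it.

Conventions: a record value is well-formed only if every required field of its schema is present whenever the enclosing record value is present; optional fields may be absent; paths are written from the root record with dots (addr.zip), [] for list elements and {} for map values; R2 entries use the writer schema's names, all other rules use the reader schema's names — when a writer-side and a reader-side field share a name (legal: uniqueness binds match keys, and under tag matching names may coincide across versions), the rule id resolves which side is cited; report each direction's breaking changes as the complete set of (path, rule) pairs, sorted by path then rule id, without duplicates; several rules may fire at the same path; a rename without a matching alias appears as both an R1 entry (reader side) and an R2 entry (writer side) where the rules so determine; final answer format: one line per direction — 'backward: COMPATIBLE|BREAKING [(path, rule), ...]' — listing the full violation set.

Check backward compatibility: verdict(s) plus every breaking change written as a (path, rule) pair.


arrows below run writer -> reader for Device
checking backward for Device: reader v2 against writer v1:
  attrs: paired with writer attrs (list<int64> -> list<int64>; writer optional)
  duration: paired with writer duration (int32 -> int32; writer required)
  signature: paired with writer signature (bytes -> bytes; writer optional)
  active: no writer match
  weight: paired with writer weight (float64 -> float64; writer optional)
  primary: paired with writer primary (bool -> bool; writer optional)
  writer height: unknown to reader
  writer country: unknown to reader
  => backward verdict for Device: COMPATIBLE, no violations
diffs on Device not affecting the asked answer:
  added field active to record Device: optional bool, tag 34 (in v2 it sits immediately before weight) -> fires no rule on Device, leaving the asked answer as it is
  removed field country from record Device (its key "country" joins the reserved list) -> fires no rule on Device, leaving the asked answer as it is
  removed field height from record Device (its key "height" joins the reserved list) -> fires no rule on Device, leaving the asked answer as it is

backward: COMPATIBLE []


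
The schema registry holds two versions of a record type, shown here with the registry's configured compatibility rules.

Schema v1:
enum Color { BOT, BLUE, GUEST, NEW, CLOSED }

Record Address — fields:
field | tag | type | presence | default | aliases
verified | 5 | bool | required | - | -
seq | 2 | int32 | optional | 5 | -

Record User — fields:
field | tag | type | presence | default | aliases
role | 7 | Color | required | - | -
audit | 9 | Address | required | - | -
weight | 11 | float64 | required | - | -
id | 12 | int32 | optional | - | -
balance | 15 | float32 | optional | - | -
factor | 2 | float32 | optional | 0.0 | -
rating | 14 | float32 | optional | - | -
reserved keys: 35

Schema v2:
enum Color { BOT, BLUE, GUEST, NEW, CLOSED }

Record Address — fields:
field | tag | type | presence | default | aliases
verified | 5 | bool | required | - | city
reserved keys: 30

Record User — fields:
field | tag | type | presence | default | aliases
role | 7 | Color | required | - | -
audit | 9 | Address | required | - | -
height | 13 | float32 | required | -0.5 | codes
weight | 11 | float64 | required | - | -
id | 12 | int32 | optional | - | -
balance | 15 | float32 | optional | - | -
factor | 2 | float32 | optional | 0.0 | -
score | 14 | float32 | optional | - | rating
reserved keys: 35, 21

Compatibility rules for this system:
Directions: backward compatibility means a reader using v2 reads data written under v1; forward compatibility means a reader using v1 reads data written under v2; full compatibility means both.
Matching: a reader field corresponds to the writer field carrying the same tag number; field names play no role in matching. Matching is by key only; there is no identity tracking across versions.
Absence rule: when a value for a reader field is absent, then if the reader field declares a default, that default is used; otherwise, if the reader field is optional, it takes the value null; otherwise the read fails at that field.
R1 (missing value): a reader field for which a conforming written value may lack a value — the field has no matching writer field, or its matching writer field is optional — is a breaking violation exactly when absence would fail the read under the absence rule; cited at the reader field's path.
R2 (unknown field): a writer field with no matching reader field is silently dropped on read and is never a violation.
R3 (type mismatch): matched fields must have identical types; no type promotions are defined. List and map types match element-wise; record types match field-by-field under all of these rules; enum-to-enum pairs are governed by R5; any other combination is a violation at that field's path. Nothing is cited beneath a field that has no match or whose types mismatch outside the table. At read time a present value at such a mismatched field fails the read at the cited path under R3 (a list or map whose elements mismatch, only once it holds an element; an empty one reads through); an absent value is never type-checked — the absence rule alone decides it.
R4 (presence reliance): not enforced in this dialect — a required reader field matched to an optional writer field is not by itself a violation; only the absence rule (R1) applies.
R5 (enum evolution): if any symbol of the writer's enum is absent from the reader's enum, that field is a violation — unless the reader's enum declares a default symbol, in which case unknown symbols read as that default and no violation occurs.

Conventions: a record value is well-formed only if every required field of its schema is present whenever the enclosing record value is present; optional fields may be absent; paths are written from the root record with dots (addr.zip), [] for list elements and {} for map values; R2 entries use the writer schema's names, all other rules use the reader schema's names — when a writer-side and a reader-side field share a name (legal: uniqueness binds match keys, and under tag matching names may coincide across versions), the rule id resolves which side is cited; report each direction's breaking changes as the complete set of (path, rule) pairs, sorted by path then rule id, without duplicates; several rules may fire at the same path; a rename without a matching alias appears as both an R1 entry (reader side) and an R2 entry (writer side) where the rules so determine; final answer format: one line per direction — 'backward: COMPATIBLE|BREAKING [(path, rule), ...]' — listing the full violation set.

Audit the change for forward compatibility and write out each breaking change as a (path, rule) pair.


arrows below run writer -> reader for User
checking forward for User: reader v1 against writer v2:
  Color -> Color, writer required: role aligns to role
  Address -> Address, writer required: audit aligns to audit
  float64 -> float64, writer required: weight aligns to weight
  int32 -> int32, writer optional: id aligns to id
  float32 -> float32, writer optional: balance aligns to balance
  float32 -> float32, writer optional: factor aligns to factor
  float32 -> float32, writer optional: rating aligns to score
  writer height: unknown to reader
  bool -> bool, writer required: audit.verified aligns to audit.verified
  audit.seq has no writer counterpart
  => forward verdict for User: COMPATIBLE, no violations
the other User changes do not affect what is asked:
  renamed field rating to score in record User (alias rating declared on the renamed field) -> triggers nothing under User's printed rules — same verdict
  added field height to record User: required float32, tag 13, default -0.5 (in v2 it sits immediately before weight) -> triggers nothing under User's printed rules — same verdict
  removed field seq from record Address -> triggers nothing under User's printed rules — same verdict

forward: COMPATIBLE []


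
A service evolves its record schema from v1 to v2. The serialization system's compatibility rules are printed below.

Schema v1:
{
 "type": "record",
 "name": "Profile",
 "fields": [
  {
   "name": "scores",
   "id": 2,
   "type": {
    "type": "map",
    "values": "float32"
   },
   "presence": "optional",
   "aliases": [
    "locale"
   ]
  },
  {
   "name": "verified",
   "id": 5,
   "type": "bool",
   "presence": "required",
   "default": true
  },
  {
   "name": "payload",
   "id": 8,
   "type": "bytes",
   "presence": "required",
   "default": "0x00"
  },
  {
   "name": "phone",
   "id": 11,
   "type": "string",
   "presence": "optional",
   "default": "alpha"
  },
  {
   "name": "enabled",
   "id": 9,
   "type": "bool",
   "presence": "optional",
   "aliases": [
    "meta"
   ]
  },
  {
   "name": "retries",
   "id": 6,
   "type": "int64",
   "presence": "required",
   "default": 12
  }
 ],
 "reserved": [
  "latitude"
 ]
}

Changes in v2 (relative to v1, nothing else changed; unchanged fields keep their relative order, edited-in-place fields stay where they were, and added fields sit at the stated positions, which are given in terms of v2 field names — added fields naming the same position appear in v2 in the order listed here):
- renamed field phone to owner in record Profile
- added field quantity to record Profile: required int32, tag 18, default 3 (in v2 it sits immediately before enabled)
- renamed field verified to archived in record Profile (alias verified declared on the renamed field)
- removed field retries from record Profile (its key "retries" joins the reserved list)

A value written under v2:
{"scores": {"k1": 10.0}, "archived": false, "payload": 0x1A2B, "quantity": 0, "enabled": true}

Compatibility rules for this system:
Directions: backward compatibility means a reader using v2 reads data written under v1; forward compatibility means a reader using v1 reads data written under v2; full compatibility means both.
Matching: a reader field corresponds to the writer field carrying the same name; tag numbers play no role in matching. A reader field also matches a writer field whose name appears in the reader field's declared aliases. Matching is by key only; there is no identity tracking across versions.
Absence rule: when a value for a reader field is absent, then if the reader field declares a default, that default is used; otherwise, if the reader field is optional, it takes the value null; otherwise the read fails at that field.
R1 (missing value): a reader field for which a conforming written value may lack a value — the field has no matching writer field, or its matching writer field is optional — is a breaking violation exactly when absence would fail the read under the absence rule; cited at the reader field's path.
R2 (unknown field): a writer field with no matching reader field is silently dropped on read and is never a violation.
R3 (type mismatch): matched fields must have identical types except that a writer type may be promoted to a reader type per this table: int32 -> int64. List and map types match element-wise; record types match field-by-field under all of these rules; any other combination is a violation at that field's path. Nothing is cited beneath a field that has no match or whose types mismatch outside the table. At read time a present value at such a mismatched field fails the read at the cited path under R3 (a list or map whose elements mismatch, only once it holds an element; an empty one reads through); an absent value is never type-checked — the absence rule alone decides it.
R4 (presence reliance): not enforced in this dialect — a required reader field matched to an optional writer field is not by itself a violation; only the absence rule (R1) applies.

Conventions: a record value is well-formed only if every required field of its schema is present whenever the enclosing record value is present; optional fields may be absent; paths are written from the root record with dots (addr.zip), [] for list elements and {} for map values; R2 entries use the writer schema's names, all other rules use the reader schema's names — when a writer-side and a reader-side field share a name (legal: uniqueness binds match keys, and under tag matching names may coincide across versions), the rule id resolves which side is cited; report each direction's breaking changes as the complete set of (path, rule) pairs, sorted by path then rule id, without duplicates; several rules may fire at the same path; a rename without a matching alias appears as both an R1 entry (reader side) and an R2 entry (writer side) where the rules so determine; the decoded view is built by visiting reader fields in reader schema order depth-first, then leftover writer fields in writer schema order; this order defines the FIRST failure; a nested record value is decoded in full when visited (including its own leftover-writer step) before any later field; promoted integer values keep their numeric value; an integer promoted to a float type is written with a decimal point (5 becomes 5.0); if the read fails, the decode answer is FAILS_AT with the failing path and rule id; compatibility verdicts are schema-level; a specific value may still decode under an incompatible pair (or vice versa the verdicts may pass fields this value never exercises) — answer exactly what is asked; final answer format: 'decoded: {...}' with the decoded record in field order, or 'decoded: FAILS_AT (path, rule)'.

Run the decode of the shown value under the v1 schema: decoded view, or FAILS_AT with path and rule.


arrows below run writer -> reader for Profile
decode (reader v1):
  scores := {"k1": 10.0}
  verified := true (absent -> default)
  payload := 0x1A2B
  phone := "alpha" (absent -> default)
  enabled := true
  retries := 12 (absent -> default)
  writer archived: unknown -> dropped
  writer quantity: unknown -> dropped
  => decoded: {"scores": {"k1": 10.0}, "verified": true, "payload": 0x1A2B, "phone": "alpha", "enabled": true, "retries": 12}
diffs on Profile not affecting the asked answer:
  renamed field phone to owner in record Profile -> inert under this dialect — no rule fires on Profile and the result does not move
  added field quantity to record Profile: required int32, tag 18, default 3 (in v2 it sits immediately before enabled) -> inert under this dialect — no rule fires on Profile and the result does not move
  removed field retries from record Profile (its key "retries" joins the reserved list) -> inert under this dialect — no rule fires on Profile and the result does not move

decoded: {"scores": {"k1": 10.0}, "verified": true, "payload": 0x1A2B, "phone": "alpha", "enabled": true, "retries": 12}


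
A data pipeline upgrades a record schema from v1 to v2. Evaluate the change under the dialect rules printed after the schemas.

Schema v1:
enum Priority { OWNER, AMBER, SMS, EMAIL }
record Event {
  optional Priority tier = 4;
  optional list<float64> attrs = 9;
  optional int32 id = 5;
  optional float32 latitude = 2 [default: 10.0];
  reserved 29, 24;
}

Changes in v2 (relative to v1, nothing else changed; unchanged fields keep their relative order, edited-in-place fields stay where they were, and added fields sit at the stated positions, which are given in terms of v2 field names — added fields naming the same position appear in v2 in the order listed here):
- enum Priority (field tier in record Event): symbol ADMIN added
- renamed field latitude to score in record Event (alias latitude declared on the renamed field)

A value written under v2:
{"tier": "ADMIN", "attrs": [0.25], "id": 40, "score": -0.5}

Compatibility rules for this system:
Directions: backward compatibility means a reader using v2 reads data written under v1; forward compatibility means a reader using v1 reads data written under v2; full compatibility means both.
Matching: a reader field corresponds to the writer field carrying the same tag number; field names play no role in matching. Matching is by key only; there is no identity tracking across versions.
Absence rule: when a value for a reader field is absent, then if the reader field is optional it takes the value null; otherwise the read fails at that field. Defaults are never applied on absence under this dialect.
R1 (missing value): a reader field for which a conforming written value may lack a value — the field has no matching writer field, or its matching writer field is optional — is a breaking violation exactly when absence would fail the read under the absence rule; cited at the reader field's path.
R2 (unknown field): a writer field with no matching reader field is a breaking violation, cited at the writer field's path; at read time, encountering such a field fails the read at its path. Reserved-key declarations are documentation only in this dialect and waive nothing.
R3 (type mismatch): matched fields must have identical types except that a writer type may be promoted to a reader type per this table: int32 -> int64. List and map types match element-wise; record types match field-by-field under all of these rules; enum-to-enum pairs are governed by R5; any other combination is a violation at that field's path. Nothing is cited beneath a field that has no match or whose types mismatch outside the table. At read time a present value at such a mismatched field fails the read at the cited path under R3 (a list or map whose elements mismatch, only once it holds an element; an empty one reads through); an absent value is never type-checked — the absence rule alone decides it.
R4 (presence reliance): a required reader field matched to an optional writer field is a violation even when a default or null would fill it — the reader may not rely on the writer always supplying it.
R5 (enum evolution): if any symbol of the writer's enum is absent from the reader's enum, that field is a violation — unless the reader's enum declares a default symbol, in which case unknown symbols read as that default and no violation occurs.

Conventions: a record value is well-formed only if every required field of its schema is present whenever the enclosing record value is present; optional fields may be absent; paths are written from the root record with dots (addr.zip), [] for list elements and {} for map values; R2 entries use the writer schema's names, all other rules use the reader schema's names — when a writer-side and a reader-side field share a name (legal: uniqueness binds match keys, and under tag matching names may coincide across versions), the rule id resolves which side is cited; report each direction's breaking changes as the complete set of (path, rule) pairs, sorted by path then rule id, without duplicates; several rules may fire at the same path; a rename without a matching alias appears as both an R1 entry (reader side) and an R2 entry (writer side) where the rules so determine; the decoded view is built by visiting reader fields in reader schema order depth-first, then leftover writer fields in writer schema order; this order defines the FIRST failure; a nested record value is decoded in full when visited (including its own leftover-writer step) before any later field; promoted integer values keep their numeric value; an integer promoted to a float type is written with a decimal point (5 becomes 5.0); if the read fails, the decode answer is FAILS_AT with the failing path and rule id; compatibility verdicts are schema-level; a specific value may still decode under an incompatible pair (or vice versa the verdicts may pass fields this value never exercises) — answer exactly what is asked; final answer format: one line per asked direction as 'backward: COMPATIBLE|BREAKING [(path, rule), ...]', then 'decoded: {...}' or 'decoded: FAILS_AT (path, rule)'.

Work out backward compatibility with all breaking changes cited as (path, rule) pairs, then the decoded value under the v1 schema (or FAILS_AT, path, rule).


backward: COMPATIBLE []; decoded: FAILS_AT (tier, R5)

in Event below, arrows point writer -> reader
backward for Event (reader v2, writer v1):
  Priority -> Priority, writer optional: tier aligns to tier
  list<float64> -> list<float64>, writer optional: attrs aligns to attrs
  int32 -> int32, writer optional: id aligns to id
  float32 -> float32, writer optional: score aligns to latitude
  nothing fires on Event: backward is COMPATIBLE
decode (reader v1):
  read fails at tier under R5
  => FAILS_AT (tier, R5)
remaining Event differences; none change what is asked:
  renamed field latitude to score in record Event (alias latitude declared on the renamed field) -> triggers nothing under Event's printed rules — same verdict
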